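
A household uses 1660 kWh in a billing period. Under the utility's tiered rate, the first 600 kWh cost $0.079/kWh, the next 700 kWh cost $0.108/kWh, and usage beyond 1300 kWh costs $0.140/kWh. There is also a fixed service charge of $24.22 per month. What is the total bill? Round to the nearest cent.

$197.62

First 600 kWh × $0.079 = $47.40
Next 700 kWh × $0.108 = $75.60
Remaining 360 kWh × $0.140 = $50.40
Energy charge = $173.40; + service $24.22 = $197.62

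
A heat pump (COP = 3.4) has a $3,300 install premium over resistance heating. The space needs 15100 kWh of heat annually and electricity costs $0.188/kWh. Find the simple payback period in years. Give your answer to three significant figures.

Resistance: 15100 kWh × $0.188 = $2,838.80/yr
Heat pump: 15100 / 3.4 = 4441 kWh in → × $0.188 = $834.94/yr
Annual savings = $2,003.86
Payback = $3,300 / $2,003.86 = 1.65 years

1.65 years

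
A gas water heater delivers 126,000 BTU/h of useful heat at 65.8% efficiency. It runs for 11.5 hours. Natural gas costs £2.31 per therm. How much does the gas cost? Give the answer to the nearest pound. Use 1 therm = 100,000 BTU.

Heat delivered = 126,000 BTU/h × 11.5 h = 1,449,000 BTU
Gas input = 1,449,000 / 0.658 = 2,202,128 BTU
= 2,202,128 / 100,000 = 22.02 therm
Cost = 22.02 × £2.31/therm = £50.87 ≈ £51

£51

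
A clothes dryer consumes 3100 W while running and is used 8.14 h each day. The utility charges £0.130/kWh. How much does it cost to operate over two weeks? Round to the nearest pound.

£46

Energy = 3100 W × 8.14 h/day × 14 days = 353,276 Wh = 353.3 kWh
Cost = 353.3 kWh × £0.130/kWh = £45.93 ≈ £46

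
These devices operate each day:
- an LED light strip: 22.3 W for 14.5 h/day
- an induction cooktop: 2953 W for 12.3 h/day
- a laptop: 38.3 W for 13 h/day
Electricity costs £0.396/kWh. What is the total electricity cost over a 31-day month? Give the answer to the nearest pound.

£456

LED light strip: 22.3 W × 14.5 h × 31 d = 10,024 Wh = 10.02 kWh
induction cooktop: 2953 W × 12.3 h × 31 d = 1,125,979 Wh = 1,126 kWh
laptop: 38.3 W × 13 h × 31 d = 15,435 Wh = 15.43 kWh
Total energy = 10.02 + 1,126 + 15.43 = 1,151 kWh
Cost = 1,151 kWh × £0.396 = £455.97 ≈ £456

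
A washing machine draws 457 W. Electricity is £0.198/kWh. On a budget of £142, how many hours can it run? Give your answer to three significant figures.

1570 h

Energy budget = £142 / £0.198 per kWh = 717.2 kWh = 717,172 Wh
Runtime = 717,172 Wh / 457 W = 1,569 h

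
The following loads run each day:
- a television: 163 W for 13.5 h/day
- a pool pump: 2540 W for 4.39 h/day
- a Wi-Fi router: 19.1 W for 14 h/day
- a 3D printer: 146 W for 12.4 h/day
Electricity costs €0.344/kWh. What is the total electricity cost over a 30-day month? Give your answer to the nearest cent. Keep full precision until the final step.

television: 163 W × 13.5 h × 30 d = 66,015 Wh = 66.02 kWh
pool pump: 2540 W × 4.39 h × 30 d = 334,518 Wh = 334.5 kWh
Wi-Fi router: 19.1 W × 14 h × 30 d = 8,022 Wh = 8.022 kWh
3D printer: 146 W × 12.4 h × 30 d = 54,312 Wh = 54.31 kWh
Total energy = 66.02 + 334.5 + 8.022 + 54.31 = 462.9 kWh
Cost = 462.9 kWh × €0.344 = €159.23

€159.23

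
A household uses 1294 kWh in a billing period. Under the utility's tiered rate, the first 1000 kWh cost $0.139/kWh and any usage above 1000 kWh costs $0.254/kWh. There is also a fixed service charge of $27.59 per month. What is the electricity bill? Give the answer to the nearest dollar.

$241

First 1000 kWh × $0.139 = $139.00
Remaining 294 kWh × $0.254 = $74.68
Energy charge = $213.68; + service $27.59 = $241.27 ≈ $241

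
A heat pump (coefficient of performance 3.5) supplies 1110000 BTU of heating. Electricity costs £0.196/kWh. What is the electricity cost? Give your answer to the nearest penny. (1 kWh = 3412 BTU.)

£18.22

Heat delivered = 1,110,000 BTU / 3412 = 325.3 kWh
Electrical input = 325.3 kWh / 3.5 = 92.95 kWh
Cost = 92.95 × £0.196/kWh = £18.22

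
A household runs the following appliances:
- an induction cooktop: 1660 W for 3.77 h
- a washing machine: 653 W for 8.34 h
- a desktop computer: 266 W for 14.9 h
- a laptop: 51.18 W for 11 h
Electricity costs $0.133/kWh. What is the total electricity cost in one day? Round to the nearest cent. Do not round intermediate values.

$2.16

induction cooktop: 1660 W × 3.77 h = 6,258 Wh = 6.258 kWh
washing machine: 653 W × 8.34 h = 5,446 Wh = 5.446 kWh
desktop computer: 266 W × 14.9 h = 3,963 Wh = 3.963 kWh
laptop: 51.18 W × 11 h = 563 Wh = 0.563 kWh
Total energy = 6.258 + 5.446 + 3.963 + 0.563 = 16.23 kWh
Cost = 16.23 kWh × $0.133 = $2.16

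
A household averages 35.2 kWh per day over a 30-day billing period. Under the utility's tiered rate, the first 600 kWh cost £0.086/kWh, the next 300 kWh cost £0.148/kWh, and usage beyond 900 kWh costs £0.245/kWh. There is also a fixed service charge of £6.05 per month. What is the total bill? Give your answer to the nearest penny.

Usage = 35.2 kWh/day × 30 days = 1056 kWh
First 600 kWh × £0.086 = £51.60
Next 300 kWh × £0.148 = £44.40
Remaining 156 kWh × £0.245 = £38.22
Energy charge = £134.22; + service £6.05 = £140.27

£140.27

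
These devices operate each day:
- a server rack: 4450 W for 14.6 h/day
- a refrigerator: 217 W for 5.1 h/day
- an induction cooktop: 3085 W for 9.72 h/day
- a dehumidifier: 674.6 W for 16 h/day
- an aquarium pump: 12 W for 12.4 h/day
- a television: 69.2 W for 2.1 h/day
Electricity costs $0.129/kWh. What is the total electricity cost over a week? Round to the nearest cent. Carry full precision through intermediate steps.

server rack: 4450 W × 14.6 h × 7 d = 454,790 Wh = 454.8 kWh
refrigerator: 217 W × 5.1 h × 7 d = 7,747 Wh = 7.747 kWh
induction cooktop: 3085 W × 9.72 h × 7 d = 209,903 Wh = 209.9 kWh
dehumidifier: 674.6 W × 16 h × 7 d = 75,555 Wh = 75.56 kWh
aquarium pump: 12 W × 12.4 h × 7 d = 1,042 Wh = 1.042 kWh
television: 69.2 W × 2.1 h × 7 d = 1,017 Wh = 1.017 kWh
Total energy = 454.8 + 7.747 + 209.9 + 75.56 + 1.042 + 1.017 = 750.1 kWh
Cost = 750.1 kWh × $0.129 = $96.76

$96.76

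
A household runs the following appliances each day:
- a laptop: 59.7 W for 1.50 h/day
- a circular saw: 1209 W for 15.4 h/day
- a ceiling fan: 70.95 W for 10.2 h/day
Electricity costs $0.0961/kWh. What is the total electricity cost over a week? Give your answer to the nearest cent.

$13.07

laptop: 59.7 W × 1.50 h × 7 d = 627 Wh = 0.6269 kWh
circular saw: 1209 W × 15.4 h × 7 d = 130,330 Wh = 130.3 kWh
ceiling fan: 70.95 W × 10.2 h × 7 d = 5,066 Wh = 5.066 kWh
Total energy = 0.6269 + 130.3 + 5.066 = 136 kWh
Cost = 136 kWh × $0.0961 = $13.07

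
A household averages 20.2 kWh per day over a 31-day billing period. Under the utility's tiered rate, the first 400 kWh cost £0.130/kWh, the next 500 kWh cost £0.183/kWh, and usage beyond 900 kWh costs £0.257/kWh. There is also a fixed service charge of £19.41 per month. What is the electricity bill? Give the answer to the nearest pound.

Usage = 20.2 kWh/day × 31 days = 626.2 kWh
First 400 kWh × £0.130 = £52.00
Next 226.2 kWh × £0.183 = £41.39
Remaining tier: 0 kWh (not reached)
Energy charge = £93.39; + service £19.41 = £112.80 ≈ £113

£113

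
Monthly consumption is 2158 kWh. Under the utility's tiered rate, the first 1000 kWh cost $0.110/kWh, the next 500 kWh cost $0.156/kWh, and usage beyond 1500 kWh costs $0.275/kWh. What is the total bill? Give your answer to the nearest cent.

First 1000 kWh × $0.110 = $110.00
Next 500 kWh × $0.156 = $78.00
Remaining 658 kWh × $0.275 = $180.95
Total = $368.95

$368.95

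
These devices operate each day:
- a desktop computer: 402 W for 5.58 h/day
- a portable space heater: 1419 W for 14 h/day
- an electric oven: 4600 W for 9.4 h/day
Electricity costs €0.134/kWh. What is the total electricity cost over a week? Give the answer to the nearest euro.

desktop computer: 402 W × 5.58 h × 7 d = 15,702 Wh = 15.7 kWh
portable space heater: 1419 W × 14 h × 7 d = 139,062 Wh = 139.1 kWh
electric oven: 4600 W × 9.4 h × 7 d = 302,680 Wh = 302.7 kWh
Total energy = 15.7 + 139.1 + 302.7 = 457.4 kWh
Cost = 457.4 kWh × €0.134 = €61.30 ≈ €61

€61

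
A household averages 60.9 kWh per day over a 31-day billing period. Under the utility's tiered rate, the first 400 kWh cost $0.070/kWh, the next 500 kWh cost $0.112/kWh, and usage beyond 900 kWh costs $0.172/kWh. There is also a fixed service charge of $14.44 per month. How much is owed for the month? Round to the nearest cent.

Usage = 60.9 kWh/day × 31 days = 1887.9 kWh
First 400 kWh × $0.070 = $28.00
Next 500 kWh × $0.112 = $56.00
Remaining 987.9 kWh × $0.172 = $169.92
Energy charge = $253.92; + service $14.44 = $268.36

$268.36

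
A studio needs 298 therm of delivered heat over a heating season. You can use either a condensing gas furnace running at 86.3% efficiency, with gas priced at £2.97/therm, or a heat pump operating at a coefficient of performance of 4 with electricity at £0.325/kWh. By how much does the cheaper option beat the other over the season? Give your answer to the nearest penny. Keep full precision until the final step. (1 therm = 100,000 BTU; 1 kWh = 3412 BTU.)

Heat load = 298 therm × 100,000 = 29,800,000 BTU
Gas: input = 29,800,000 / 0.863 = 34,530,707 BTU = 345.3 therm → 345.3 × £2.97 = £1,025.56
Heat pump: 29,800,000 BTU / 3412 = 8,734 kWh heat; / 4 = 2,183 kWh in → × £0.325 = £709.63
Difference = |£1,025.56 − £709.63| = £315.93

£315.93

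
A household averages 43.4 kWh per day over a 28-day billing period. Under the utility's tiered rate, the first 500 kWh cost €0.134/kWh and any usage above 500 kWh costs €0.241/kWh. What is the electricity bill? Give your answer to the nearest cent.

€239.36

Usage = 43.4 kWh/day × 28 days = 1215.2 kWh
First 500 kWh × €0.134 = €67.00
Remaining 715.2 kWh × €0.241 = €172.36
Total = €239.36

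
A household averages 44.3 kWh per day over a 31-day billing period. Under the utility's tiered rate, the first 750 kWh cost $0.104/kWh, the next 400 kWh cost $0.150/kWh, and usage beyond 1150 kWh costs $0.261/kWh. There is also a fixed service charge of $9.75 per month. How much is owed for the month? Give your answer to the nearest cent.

$206.03

Usage = 44.3 kWh/day × 31 days = 1373.3 kWh
First 750 kWh × $0.104 = $78.00
Next 400 kWh × $0.150 = $60.00
Remaining 223.3 kWh × $0.261 = $58.28
Energy charge = $196.28; + service $9.75 = $206.03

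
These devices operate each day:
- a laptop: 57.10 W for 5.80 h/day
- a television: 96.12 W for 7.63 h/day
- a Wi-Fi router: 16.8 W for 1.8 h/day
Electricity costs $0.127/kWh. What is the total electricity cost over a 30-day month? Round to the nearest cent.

$4.17

laptop: 57.10 W × 5.80 h × 30 d = 9,935 Wh = 9.935 kWh
television: 96.12 W × 7.63 h × 30 d = 22,002 Wh = 22 kWh
Wi-Fi router: 16.8 W × 1.8 h × 30 d = 907 Wh = 0.9072 kWh
Total energy = 9.935 + 22 + 0.9072 = 32.84 kWh
Cost = 32.84 kWh × $0.127 = $4.17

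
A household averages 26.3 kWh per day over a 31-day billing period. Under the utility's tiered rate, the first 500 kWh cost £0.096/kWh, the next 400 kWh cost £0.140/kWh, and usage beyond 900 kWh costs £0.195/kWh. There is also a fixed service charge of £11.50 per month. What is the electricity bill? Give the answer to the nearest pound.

Usage = 26.3 kWh/day × 31 days = 815.3 kWh
First 500 kWh × £0.096 = £48.00
Next 315.3 kWh × £0.140 = £44.14
Remaining tier: 0 kWh (not reached)
Energy charge = £92.14; + service £11.50 = £103.64 ≈ £104

£104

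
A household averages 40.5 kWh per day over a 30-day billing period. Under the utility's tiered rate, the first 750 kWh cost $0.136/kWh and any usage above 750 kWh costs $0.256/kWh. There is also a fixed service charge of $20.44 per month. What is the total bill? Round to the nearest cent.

$241.48

Usage = 40.5 kWh/day × 30 days = 1215 kWh
First 750 kWh × $0.136 = $102.00
Remaining 465 kWh × $0.256 = $119.04
Energy charge = $221.04; + service $20.44 = $241.48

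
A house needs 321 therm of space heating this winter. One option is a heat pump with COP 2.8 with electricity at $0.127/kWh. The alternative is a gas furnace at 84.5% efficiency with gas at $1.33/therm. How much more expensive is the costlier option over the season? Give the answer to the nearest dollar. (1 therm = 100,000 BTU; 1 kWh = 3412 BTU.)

$79

Heat load = 321 therm × 100,000 = 32,100,000 BTU
Gas: input = 32,100,000 / 0.845 = 37,988,166 BTU = 379.9 therm → 379.9 × $1.33 = $505.24
Heat pump: 32,100,000 BTU / 3412 = 9,408 kWh heat; / 2.8 = 3,360 kWh in → × $0.127 = $426.72
Difference = |$505.24 − $426.72| = $78.52 ≈ $79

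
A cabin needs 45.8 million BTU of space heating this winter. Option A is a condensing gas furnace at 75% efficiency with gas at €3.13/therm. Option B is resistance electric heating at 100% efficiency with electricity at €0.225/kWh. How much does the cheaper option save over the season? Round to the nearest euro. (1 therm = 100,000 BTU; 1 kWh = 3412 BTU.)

Heat load = 45.8 × 10⁶ BTU = 45,800,000 BTU
Gas: input = 45,800,000 / 0.75 = 61,066,667 BTU = 610.7 therm → 610.7 × €3.13 = €1,911.39
Electric: 45,800,000 BTU / 3412 = 13,420 kWh → × €0.225 = €3,020.22
Difference = |€1,911.39 − €3,020.22| = €1,108.84 ≈ €1109

€1109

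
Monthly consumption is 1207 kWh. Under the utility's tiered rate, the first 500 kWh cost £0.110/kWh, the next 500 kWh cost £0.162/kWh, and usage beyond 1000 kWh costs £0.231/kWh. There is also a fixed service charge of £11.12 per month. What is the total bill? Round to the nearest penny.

£194.94

First 500 kWh × £0.110 = £55.00
Next 500 kWh × £0.162 = £81.00
Remaining 207 kWh × £0.231 = £47.82
Energy charge = £183.82; + service £11.12 = £194.94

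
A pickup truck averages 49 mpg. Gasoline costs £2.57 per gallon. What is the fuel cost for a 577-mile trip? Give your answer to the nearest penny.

£30.26

Fuel = 577 mi / 49 mpg = 11.78 gal
Cost = 11.78 gal × £2.57/gal = £30.26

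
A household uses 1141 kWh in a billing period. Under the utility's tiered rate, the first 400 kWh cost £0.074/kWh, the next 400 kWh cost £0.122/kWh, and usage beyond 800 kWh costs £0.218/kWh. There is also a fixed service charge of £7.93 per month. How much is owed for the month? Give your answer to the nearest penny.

First 400 kWh × £0.074 = £29.60
Next 400 kWh × £0.122 = £48.80
Remaining 341 kWh × £0.218 = £74.34
Energy charge = £152.74; + service £7.93 = £160.67

£160.67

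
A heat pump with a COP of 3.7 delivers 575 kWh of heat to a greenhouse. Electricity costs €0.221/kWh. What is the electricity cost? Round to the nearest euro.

Electrical input = 575 kWh / 3.7 = 155.4 kWh
Cost = 155.4 × €0.221/kWh = €34.34 ≈ €34

€34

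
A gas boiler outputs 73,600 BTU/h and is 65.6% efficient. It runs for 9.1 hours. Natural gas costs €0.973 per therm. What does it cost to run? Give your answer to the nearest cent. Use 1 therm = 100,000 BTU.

€9.93

Heat delivered = 73,600 BTU/h × 9.1 h = 669,760 BTU
Gas input = 669,760 / 0.656 = 1,020,976 BTU
= 1,020,976 / 100,000 = 10.21 therm
Cost = 10.21 × €0.973/therm = €9.93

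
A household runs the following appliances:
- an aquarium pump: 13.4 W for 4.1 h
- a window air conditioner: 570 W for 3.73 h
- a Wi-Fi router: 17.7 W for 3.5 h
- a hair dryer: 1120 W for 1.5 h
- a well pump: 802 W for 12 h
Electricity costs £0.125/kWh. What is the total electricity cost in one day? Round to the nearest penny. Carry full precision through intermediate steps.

aquarium pump: 13.4 W × 4.1 h = 55 Wh = 0.05494 kWh
window air conditioner: 570 W × 3.73 h = 2,126 Wh = 2.126 kWh
Wi-Fi router: 17.7 W × 3.5 h = 62 Wh = 0.06195 kWh
hair dryer: 1120 W × 1.5 h = 1,680 Wh = 1.68 kWh
well pump: 802 W × 12 h = 9,624 Wh = 9.624 kWh
Total energy = 0.05494 + 2.126 + 0.06195 + 1.68 + 9.624 = 13.55 kWh
Cost = 13.55 kWh × £0.125 = £1.69

£1.69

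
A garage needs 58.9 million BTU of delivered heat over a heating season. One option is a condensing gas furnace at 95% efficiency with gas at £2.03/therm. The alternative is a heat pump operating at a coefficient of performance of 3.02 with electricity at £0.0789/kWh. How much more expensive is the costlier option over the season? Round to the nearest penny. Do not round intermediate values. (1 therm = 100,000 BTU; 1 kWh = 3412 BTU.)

£807.60

Heat load = 58.9 × 10⁶ BTU = 58,900,000 BTU
Gas: input = 58,900,000 / 0.95 = 62,000,000 BTU = 620 therm → 620 × £2.03 = £1,258.60
Heat pump: 58,900,000 BTU / 3412 = 17,260 kWh heat; / 3.02 = 5,716 kWh in → × £0.0789 = £451.00
Difference = |£1,258.60 − £451.00| = £807.60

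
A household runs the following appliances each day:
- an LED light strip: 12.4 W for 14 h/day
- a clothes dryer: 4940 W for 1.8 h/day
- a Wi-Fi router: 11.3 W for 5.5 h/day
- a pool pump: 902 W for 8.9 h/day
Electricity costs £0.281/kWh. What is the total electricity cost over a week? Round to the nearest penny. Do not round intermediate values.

LED light strip: 12.4 W × 14 h × 7 d = 1,215 Wh = 1.215 kWh
clothes dryer: 4940 W × 1.8 h × 7 d = 62,244 Wh = 62.24 kWh
Wi-Fi router: 11.3 W × 5.5 h × 7 d = 435 Wh = 0.4351 kWh
pool pump: 902 W × 8.9 h × 7 d = 56,195 Wh = 56.19 kWh
Total energy = 1.215 + 62.24 + 0.4351 + 56.19 = 120.1 kWh
Cost = 120.1 kWh × £0.281 = £33.74

£33.74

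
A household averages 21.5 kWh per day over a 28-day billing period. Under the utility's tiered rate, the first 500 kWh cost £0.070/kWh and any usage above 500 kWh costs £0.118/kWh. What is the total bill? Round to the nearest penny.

£47.04

Usage = 21.5 kWh/day × 28 days = 602 kWh
First 500 kWh × £0.070 = £35.00
Remaining 102 kWh × £0.118 = £12.04
Total = £47.04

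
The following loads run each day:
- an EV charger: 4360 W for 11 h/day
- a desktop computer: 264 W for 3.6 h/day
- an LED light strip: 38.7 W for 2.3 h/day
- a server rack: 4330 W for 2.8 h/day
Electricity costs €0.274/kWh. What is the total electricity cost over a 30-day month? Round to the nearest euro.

EV charger: 4360 W × 11 h × 30 d = 1,438,800 Wh = 1,439 kWh
desktop computer: 264 W × 3.6 h × 30 d = 28,512 Wh = 28.51 kWh
LED light strip: 38.7 W × 2.3 h × 30 d = 2,670 Wh = 2.67 kWh
server rack: 4330 W × 2.8 h × 30 d = 363,720 Wh = 363.7 kWh
Total energy = 1,439 + 28.51 + 2.67 + 363.7 = 1,834 kWh
Cost = 1,834 kWh × €0.274 = €502.43 ≈ €502

€502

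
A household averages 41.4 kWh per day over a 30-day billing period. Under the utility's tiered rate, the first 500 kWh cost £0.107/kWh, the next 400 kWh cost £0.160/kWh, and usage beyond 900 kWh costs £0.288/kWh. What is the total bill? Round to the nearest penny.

£216.00

Usage = 41.4 kWh/day × 30 days = 1242 kWh
First 500 kWh × £0.107 = £53.50
Next 400 kWh × £0.160 = £64.00
Remaining 342 kWh × £0.288 = £98.50
Total = £216.00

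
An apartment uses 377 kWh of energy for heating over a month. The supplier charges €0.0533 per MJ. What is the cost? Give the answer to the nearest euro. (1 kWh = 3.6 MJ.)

€72

377 kWh × (3.6 MJ/kWh) = 1,357 MJ
Cost = 1,357 MJ × €0.0533/MJ = €72.34 ≈ €72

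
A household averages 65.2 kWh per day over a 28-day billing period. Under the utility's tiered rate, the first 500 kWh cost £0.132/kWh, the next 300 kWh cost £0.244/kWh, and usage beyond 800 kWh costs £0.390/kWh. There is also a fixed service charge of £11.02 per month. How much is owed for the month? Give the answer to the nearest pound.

Usage = 65.2 kWh/day × 28 days = 1825.6 kWh
First 500 kWh × £0.132 = £66.00
Next 300 kWh × £0.244 = £73.20
Remaining 1025.6 kWh × £0.390 = £399.98
Energy charge = £539.18; + service £11.02 = £550.20 ≈ £550

£550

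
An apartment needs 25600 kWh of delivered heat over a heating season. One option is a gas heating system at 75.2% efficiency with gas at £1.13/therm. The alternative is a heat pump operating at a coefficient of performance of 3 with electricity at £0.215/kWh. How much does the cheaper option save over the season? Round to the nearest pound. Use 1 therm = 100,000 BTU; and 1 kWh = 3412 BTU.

Heat load = 25600 kWh × 3412 = 87,347,200 BTU
Gas: input = 87,347,200 / 0.752 = 116,153,191 BTU = 1,162 therm → 1,162 × £1.13 = £1,312.53
Heat pump: 87,347,200 BTU / 3412 = 25,600 kWh heat; / 3 = 8,533 kWh in → × £0.215 = £1,834.67
Difference = |£1,312.53 − £1,834.67| = £522.14 ≈ £522

£522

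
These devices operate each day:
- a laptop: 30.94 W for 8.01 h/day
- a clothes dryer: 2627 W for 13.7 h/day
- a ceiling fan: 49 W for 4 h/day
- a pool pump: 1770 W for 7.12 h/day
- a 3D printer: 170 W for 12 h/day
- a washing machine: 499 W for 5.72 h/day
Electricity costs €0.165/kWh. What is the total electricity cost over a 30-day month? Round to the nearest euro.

laptop: 30.94 W × 8.01 h × 30 d = 7,435 Wh = 7.435 kWh
clothes dryer: 2627 W × 13.7 h × 30 d = 1,079,697 Wh = 1,080 kWh
ceiling fan: 49 W × 4 h × 30 d = 5,880 Wh = 5.88 kWh
pool pump: 1770 W × 7.12 h × 30 d = 378,072 Wh = 378.1 kWh
3D printer: 170 W × 12 h × 30 d = 61,200 Wh = 61.2 kWh
washing machine: 499 W × 5.72 h × 30 d = 85,628 Wh = 85.63 kWh
Total energy = 7.435 + 1,080 + 5.88 + 378.1 + 61.2 + 85.63 = 1,618 kWh
Cost = 1,618 kWh × €0.165 = €266.96 ≈ €267

€267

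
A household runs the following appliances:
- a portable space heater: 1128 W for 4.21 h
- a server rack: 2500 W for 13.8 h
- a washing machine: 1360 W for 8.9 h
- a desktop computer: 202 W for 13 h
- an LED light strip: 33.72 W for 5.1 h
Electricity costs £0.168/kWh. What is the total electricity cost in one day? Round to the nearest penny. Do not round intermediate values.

£9.10

portable space heater: 1128 W × 4.21 h = 4,749 Wh = 4.749 kWh
server rack: 2500 W × 13.8 h = 34,500 Wh = 34.5 kWh
washing machine: 1360 W × 8.9 h = 12,104 Wh = 12.1 kWh
desktop computer: 202 W × 13 h = 2,626 Wh = 2.626 kWh
LED light strip: 33.72 W × 5.1 h = 172 Wh = 0.172 kWh
Total energy = 4.749 + 34.5 + 12.1 + 2.626 + 0.172 = 54.15 kWh
Cost = 54.15 kWh × £0.168 = £9.10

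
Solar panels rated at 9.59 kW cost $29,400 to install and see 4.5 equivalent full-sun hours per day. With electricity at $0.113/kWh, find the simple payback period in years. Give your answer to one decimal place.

16.5 years

Daily generation = 9.59 kW × 4.5 h = 43.16 kWh
Annual generation = 43.16 × 365 = 15752 kWh
Annual savings = 15752 × $0.113 = $1,779.93
Payback = $29,400 / $1,779.93 = 16.5 years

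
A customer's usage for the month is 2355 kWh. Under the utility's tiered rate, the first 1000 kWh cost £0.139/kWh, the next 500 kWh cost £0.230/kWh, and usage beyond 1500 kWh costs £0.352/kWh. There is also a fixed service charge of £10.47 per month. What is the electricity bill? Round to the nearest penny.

First 1000 kWh × £0.139 = £139.00
Next 500 kWh × £0.230 = £115.00
Remaining 855 kWh × £0.352 = £300.96
Energy charge = £554.96; + service £10.47 = £565.43

£565.43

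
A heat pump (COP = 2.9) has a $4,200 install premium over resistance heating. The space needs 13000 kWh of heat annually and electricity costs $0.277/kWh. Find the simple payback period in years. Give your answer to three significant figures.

Resistance: 13000 kWh × $0.277 = $3,601.00/yr
Heat pump: 13000 / 2.9 = 4483 kWh in → × $0.277 = $1,241.72/yr
Annual savings = $2,359.28
Payback = $4,200 / $2,359.28 = 1.78 years

1.78 years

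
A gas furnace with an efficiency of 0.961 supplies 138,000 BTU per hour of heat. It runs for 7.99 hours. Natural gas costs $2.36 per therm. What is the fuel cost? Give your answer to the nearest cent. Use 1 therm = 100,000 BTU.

$27.08

Heat delivered = 138,000 BTU/h × 7.99 h = 1,102,620 BTU
Gas input = 1,102,620 / 0.961 = 1,147,367 BTU
= 1,147,367 / 100,000 = 11.47 therm
Cost = 11.47 × $2.36/therm = $27.08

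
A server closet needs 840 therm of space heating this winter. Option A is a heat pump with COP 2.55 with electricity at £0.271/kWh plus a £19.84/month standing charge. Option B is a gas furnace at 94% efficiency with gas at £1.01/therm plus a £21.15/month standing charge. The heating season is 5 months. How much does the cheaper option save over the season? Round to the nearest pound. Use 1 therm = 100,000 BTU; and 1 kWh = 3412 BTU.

£1707

Heat load = 840 therm × 100,000 = 84,000,000 BTU
Gas: input = 84,000,000 / 0.94 = 89,361,702 BTU = 893.6 therm → 893.6 × £1.01 = £902.55; + 5 × £21.15 standing = £1,008.30
Heat pump: 84,000,000 BTU / 3412 = 24,620 kWh heat; / 2.55 = 9,655 kWh in → × £0.271 = £2,616.37; + 5 × £19.84 standing = £2,715.57
Difference = |£1,008.30 − £2,715.57| = £1,707.27 ≈ £1707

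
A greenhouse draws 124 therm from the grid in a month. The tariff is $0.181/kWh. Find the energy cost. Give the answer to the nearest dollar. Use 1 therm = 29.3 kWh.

$658

124 therm × (29.3 kWh/therm) = 3,633 kWh
Cost = 3,633 kWh × $0.181/kWh = $657.61 ≈ $658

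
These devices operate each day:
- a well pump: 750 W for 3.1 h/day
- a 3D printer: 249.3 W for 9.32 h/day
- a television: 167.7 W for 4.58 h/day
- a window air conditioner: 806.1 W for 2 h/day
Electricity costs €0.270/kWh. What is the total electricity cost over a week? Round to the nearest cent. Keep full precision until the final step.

€13.28

well pump: 750 W × 3.1 h × 7 d = 16,275 Wh = 16.27 kWh
3D printer: 249.3 W × 9.32 h × 7 d = 16,264 Wh = 16.26 kWh
television: 167.7 W × 4.58 h × 7 d = 5,376 Wh = 5.376 kWh
window air conditioner: 806.1 W × 2 h × 7 d = 11,285 Wh = 11.29 kWh
Total energy = 16.27 + 16.26 + 5.376 + 11.29 = 49.2 kWh
Cost = 49.2 kWh × €0.270 = €13.28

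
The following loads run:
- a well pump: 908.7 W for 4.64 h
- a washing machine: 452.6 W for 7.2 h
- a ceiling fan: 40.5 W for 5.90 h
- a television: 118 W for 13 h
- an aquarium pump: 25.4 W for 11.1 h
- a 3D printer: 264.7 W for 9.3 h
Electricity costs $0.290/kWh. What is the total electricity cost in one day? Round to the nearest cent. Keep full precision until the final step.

well pump: 908.7 W × 4.64 h = 4,216 Wh = 4.216 kWh
washing machine: 452.6 W × 7.2 h = 3,259 Wh = 3.259 kWh
ceiling fan: 40.5 W × 5.90 h = 239 Wh = 0.239 kWh
television: 118 W × 13 h = 1,534 Wh = 1.534 kWh
aquarium pump: 25.4 W × 11.1 h = 282 Wh = 0.2819 kWh
3D printer: 264.7 W × 9.3 h = 2,462 Wh = 2.462 kWh
Total energy = 4.216 + 3.259 + 0.239 + 1.534 + 0.2819 + 2.462 = 11.99 kWh
Cost = 11.99 kWh × $0.290 = $3.48

$3.48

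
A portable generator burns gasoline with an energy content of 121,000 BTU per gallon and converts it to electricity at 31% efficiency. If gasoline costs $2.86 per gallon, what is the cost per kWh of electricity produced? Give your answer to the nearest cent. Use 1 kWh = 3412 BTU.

$0.26

Electrical output per gallon = 121,000 BTU × 0.31 / 3412 BTU/kWh = 10.99 kWh
Cost per kWh = $2.86 / 10.99 kWh = $0.260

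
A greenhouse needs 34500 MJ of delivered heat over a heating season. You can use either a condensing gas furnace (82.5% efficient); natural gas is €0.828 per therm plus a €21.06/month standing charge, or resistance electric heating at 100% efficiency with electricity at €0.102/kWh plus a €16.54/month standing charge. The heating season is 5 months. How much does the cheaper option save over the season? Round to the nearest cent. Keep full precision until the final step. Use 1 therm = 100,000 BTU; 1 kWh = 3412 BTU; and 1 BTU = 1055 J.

€626.79

Heat load = 34500 MJ = 34,500,000,000 J / 1055 = 32,701,422 BTU
Gas: input = 32,701,422 / 0.825 = 39,638,087 BTU = 396.4 therm → 396.4 × €0.828 = €328.20; + 5 × €21.06 standing = €433.50
Electric: 32,701,422 BTU / 3412 = 9,584 kWh → × €0.102 = €977.59; + 5 × €16.54 standing = €1,060.29
Difference = |€433.50 − €1,060.29| = €626.79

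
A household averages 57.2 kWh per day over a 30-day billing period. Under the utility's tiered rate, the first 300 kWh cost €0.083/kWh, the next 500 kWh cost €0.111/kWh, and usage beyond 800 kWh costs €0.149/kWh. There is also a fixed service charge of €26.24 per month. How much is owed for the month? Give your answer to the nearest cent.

Usage = 57.2 kWh/day × 30 days = 1716 kWh
First 300 kWh × €0.083 = €24.90
Next 500 kWh × €0.111 = €55.50
Remaining 916 kWh × €0.149 = €136.48
Energy charge = €216.88; + service €26.24 = €243.12

€243.12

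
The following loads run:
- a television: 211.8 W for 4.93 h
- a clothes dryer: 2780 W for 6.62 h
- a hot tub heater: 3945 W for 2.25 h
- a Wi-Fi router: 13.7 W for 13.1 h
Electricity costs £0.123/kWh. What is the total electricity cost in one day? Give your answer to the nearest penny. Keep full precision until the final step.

£3.51

television: 211.8 W × 4.93 h = 1,044 Wh = 1.044 kWh
clothes dryer: 2780 W × 6.62 h = 18,404 Wh = 18.4 kWh
hot tub heater: 3945 W × 2.25 h = 8,876 Wh = 8.876 kWh
Wi-Fi router: 13.7 W × 13.1 h = 179 Wh = 0.1795 kWh
Total energy = 1.044 + 18.4 + 8.876 + 0.1795 = 28.5 kWh
Cost = 28.5 kWh × £0.123 = £3.51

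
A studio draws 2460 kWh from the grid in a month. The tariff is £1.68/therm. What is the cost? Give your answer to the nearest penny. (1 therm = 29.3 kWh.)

£141.05

2460 kWh × (0.03413 therm/kWh) = 83.96 therm
Cost = 83.96 therm × £1.68/therm = £141.05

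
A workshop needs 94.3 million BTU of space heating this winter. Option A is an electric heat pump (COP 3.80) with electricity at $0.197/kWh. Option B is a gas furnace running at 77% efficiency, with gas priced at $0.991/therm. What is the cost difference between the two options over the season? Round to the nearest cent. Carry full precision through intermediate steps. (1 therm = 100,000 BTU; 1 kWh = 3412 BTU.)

$219.15

Heat load = 94.3 × 10⁶ BTU = 94,300,000 BTU
Gas: input = 94,300,000 / 0.77 = 122,467,532 BTU = 1,225 therm → 1,225 × $0.991 = $1,213.65
Heat pump: 94,300,000 BTU / 3412 = 27,640 kWh heat; / 3.80 = 7,273 kWh in → × $0.197 = $1,432.80
Difference = |$1,213.65 − $1,432.80| = $219.15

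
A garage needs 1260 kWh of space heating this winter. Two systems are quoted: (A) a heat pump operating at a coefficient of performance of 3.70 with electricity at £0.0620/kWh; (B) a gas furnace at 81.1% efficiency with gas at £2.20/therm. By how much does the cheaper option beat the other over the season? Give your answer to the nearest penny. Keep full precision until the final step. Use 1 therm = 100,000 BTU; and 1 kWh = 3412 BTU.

£95.51

Heat load = 1260 kWh × 3412 = 4,299,120 BTU
Gas: input = 4,299,120 / 0.811 = 5,301,011 BTU = 53.01 therm → 53.01 × £2.20 = £116.62
Heat pump: 4,299,120 BTU / 3412 = 1,260 kWh heat; / 3.70 = 340.5 kWh in → × £0.0620 = £21.11
Difference = |£116.62 − £21.11| = £95.51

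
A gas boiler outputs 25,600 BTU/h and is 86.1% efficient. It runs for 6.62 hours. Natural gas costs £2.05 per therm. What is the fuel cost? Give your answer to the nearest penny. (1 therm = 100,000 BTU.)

£4.04

Heat delivered = 25,600 BTU/h × 6.62 h = 169,472 BTU
Gas input = 169,472 / 0.861 = 196,832 BTU
= 196,832 / 100,000 = 1.968 therm
Cost = 1.968 × £2.05/therm = £4.04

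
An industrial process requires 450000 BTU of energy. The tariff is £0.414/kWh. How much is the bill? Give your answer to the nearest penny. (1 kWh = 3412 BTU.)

450000 BTU × (0.00029308 kWh/BTU) = 131.9 kWh
Cost = 131.9 kWh × £0.414/kWh = £54.60

£54.60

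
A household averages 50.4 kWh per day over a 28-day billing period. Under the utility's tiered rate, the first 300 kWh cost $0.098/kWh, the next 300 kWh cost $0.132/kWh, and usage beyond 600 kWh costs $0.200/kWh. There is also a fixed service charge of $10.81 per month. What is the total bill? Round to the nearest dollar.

$242

Usage = 50.4 kWh/day × 28 days = 1411.2 kWh
First 300 kWh × $0.098 = $29.40
Next 300 kWh × $0.132 = $39.60
Remaining 811.2 kWh × $0.200 = $162.24
Energy charge = $231.24; + service $10.81 = $242.05 ≈ $242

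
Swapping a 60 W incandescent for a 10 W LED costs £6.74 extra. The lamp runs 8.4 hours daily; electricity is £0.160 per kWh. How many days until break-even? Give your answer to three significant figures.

Power saved = 60 − 10 = 50 W
Daily energy saved = 50 W × 8.4 h = 420 Wh = 0.42 kWh
Daily savings = 0.42 × £0.160 = £0.0672
Payback = £6.74 / £0.0672 per day = 100.3 days

100 days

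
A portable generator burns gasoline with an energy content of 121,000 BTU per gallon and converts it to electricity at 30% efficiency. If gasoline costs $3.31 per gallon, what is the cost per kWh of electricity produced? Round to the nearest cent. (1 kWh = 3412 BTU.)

Electrical output per gallon = 121,000 BTU × 0.30 / 3412 BTU/kWh = 10.64 kWh
Cost per kWh = $3.31 / 10.64 kWh = $0.311

$0.31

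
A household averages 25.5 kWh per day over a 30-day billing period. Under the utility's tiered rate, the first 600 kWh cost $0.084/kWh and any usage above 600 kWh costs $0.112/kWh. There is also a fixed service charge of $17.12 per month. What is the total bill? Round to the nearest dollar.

$86

Usage = 25.5 kWh/day × 30 days = 765 kWh
First 600 kWh × $0.084 = $50.40
Remaining 165 kWh × $0.112 = $18.48
Energy charge = $68.88; + service $17.12 = $86.00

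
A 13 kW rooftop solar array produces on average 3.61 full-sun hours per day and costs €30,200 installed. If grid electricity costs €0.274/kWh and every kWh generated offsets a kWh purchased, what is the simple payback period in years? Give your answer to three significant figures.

Daily generation = 13 kW × 3.61 h = 46.93 kWh
Annual generation = 46.93 × 365 = 17129 kWh
Annual savings = 17129 × €0.274 = €4,693.47
Payback = €30,200 / €4,693.47 = 6.43 years

6.43 years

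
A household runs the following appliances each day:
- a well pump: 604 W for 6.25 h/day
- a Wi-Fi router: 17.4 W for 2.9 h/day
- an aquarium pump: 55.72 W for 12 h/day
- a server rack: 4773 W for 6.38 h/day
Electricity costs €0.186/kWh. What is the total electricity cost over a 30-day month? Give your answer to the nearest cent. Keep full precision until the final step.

well pump: 604 W × 6.25 h × 30 d = 113,250 Wh = 113.2 kWh
Wi-Fi router: 17.4 W × 2.9 h × 30 d = 1,514 Wh = 1.514 kWh
aquarium pump: 55.72 W × 12 h × 30 d = 20,059 Wh = 20.06 kWh
server rack: 4773 W × 6.38 h × 30 d = 913,552 Wh = 913.6 kWh
Total energy = 113.2 + 1.514 + 20.06 + 913.6 = 1,048 kWh
Cost = 1,048 kWh × €0.186 = €195.00

€195.00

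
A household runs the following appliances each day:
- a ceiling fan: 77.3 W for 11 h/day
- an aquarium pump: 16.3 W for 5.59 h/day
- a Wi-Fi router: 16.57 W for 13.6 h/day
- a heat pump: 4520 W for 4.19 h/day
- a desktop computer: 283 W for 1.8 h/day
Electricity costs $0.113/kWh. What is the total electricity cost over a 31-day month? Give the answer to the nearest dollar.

ceiling fan: 77.3 W × 11 h × 31 d = 26,359 Wh = 26.36 kWh
aquarium pump: 16.3 W × 5.59 h × 31 d = 2,825 Wh = 2.825 kWh
Wi-Fi router: 16.57 W × 13.6 h × 31 d = 6,986 Wh = 6.986 kWh
heat pump: 4520 W × 4.19 h × 31 d = 587,103 Wh = 587.1 kWh
desktop computer: 283 W × 1.8 h × 31 d = 15,791 Wh = 15.79 kWh
Total energy = 26.36 + 2.825 + 6.986 + 587.1 + 15.79 = 639.1 kWh
Cost = 639.1 kWh × $0.113 = $72.21 ≈ $72

$72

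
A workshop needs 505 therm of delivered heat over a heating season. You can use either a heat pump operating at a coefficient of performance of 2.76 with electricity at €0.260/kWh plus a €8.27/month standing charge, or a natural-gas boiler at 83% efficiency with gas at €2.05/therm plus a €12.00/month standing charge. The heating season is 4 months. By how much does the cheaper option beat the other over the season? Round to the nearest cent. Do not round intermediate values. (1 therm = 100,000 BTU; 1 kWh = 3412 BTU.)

€132.06

Heat load = 505 therm × 100,000 = 50,500,000 BTU
Gas: input = 50,500,000 / 0.830 = 60,843,373 BTU = 608.4 therm → 608.4 × €2.05 = €1,247.29; + 4 × €12.00 standing = €1,295.29
Heat pump: 50,500,000 BTU / 3412 = 14,800 kWh heat; / 2.76 = 5,363 kWh in → × €0.260 = €1,394.27; + 4 × €8.27 standing = €1,427.35
Difference = |€1,295.29 − €1,427.35| = €132.06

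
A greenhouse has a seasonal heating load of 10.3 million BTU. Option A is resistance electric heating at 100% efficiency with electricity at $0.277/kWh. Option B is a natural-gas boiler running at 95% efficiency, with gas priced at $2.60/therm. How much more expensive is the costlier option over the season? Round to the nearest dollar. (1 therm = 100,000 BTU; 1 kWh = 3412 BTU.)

$554

Heat load = 10.3 × 10⁶ BTU = 10,300,000 BTU
Gas: input = 10,300,000 / 0.95 = 10,842,105 BTU = 108.4 therm → 108.4 × $2.60 = $281.89
Electric: 10,300,000 BTU / 3412 = 3,019 kWh → × $0.277 = $836.20
Difference = |$281.89 − $836.20| = $554.30 ≈ $554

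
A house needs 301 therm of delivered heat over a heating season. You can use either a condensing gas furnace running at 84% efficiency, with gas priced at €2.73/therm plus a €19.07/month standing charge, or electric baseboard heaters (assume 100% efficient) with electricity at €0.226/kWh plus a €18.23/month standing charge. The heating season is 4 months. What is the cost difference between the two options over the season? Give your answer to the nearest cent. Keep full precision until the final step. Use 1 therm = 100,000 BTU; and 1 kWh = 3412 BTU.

Heat load = 301 therm × 100,000 = 30,100,000 BTU
Gas: input = 30,100,000 / 0.84 = 35,833,333 BTU = 358.3 therm → 358.3 × €2.73 = €978.25; + 4 × €19.07 standing = €1,054.53
Electric: 30,100,000 BTU / 3412 = 8,822 kWh → × €0.226 = €1,993.73; + 4 × €18.23 standing = €2,066.65
Difference = |€1,054.53 − €2,066.65| = €1,012.12

€1012.12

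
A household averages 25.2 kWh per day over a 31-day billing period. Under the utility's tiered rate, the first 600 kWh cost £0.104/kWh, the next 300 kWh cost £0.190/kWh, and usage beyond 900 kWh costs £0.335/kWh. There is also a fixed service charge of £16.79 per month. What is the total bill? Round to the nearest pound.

Usage = 25.2 kWh/day × 31 days = 781.2 kWh
First 600 kWh × £0.104 = £62.40
Next 181.2 kWh × £0.190 = £34.43
Remaining tier: 0 kWh (not reached)
Energy charge = £96.83; + service £16.79 = £113.62 ≈ £114

£114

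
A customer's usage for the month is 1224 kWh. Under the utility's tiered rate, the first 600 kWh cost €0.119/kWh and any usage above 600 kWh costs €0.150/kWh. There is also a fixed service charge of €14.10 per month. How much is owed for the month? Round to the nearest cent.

First 600 kWh × €0.119 = €71.40
Remaining 624 kWh × €0.150 = €93.60
Energy charge = €165.00; + service €14.10 = €179.10

€179.10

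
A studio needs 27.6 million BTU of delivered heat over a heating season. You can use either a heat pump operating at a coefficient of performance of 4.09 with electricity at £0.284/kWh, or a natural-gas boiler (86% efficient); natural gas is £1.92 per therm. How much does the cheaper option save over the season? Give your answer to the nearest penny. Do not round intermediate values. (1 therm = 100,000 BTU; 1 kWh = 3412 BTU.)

£54.50

Heat load = 27.6 × 10⁶ BTU = 27,600,000 BTU
Gas: input = 27,600,000 / 0.86 = 32,093,023 BTU = 320.9 therm → 320.9 × £1.92 = £616.19
Heat pump: 27,600,000 BTU / 3412 = 8,089 kWh heat; / 4.09 = 1,978 kWh in → × £0.284 = £561.69
Difference = |£616.19 − £561.69| = £54.50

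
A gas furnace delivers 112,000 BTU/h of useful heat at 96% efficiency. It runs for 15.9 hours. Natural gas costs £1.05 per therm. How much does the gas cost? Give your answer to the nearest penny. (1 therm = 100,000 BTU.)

Heat delivered = 112,000 BTU/h × 15.9 h = 1,780,800 BTU
Gas input = 1,780,800 / 0.96 = 1,855,000 BTU
= 1,855,000 / 100,000 = 18.55 therm
Cost = 18.55 × £1.05/therm = £19.48

£19.48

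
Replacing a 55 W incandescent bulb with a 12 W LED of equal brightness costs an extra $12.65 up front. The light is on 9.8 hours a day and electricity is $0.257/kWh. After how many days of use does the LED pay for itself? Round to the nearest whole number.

117 days

Power saved = 55 − 12 = 43 W
Daily energy saved = 43 W × 9.8 h = 421.4 Wh = 0.4214 kWh
Daily savings = 0.4214 × $0.257 = $0.1083
Payback = $12.65 / $0.1083 per day = 116.8 days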